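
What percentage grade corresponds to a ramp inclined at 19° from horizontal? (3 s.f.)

34.4%

grade % = 100 × tan 19° = 100 × 0.3443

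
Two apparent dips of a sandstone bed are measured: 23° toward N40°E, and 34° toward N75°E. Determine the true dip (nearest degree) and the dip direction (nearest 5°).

true dip 35°, dip direction 095°

Represent each trace as a vector plunging at its apparent dip toward its trend (east-north-up frame): v₁ = (0.592, 0.705, -0.391), v₂ = (0.801, 0.215, -0.559).
Cross product v₁ × v₂ gives the pole to the plane: n ∝ (0.310, -0.018, 0.438).
True dip = arccos(n_z / |n|) = arccos(0.8152) = 35.4°.
Dip direction = atan2(0.310, -0.018) = 93° (azimuth of n's horizontal projection).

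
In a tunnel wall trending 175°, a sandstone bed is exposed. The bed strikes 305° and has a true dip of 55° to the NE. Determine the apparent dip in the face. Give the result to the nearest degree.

48°

Angle between strike (305°) and section (175°): β = 50°.
tan α = tan 55° × sin 50° = 1.4281 × 0.7660 = 1.0940
apparent dip = arctan 1.0940 = 47.57°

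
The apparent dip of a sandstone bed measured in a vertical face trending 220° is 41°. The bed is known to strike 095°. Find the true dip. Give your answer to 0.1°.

46.7°

β = acute angle between strike 095° and section 220° = 55°.
tan(true dip) = tan 41° / sin 55° = 1.0612
δ = arctan(1.0612) = 46.70°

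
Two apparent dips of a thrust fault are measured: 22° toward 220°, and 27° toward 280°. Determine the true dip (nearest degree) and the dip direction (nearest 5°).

true dip 28°, dip direction 260°

Represent each trace as a vector plunging at its apparent dip toward its trend (east-north-up frame): v₁ = (-0.596, -0.710, -0.375), v₂ = (-0.877, 0.155, -0.454).
Cross product v₁ × v₂ gives the pole to the plane: n ∝ (-0.380, -0.058, 0.715).
Dip δ = arctan(|n_h|/n_z) = arctan(0.385/0.715) = 28.3°.
Dip direction = azimuth of (n_x, n_y) = atan2(-0.380, -0.058) = 261°.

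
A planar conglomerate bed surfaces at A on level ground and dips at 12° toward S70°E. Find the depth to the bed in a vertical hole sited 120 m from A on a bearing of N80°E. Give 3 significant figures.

22.1 m

The hole lies 30° from the dip direction, so the down-dip offset is 120 × cos 30° = 103.92 m.
Depth = down-dip offset × tan(dip) = 103.92 × tan 12° = 103.92 × 0.2126
Depth = 22.09 m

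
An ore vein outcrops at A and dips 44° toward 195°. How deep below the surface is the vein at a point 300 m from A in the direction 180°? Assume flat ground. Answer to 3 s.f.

280 m

The hole lies 15° from the dip direction, so the down-dip offset is 300 × cos 15° = 289.78 m.
Depth = down-dip offset × tan(dip) = 289.78 × tan 44° = 289.78 × 0.9657
Depth = 279.84 m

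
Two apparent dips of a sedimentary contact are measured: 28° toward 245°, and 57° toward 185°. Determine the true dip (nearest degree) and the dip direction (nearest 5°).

Each apparent-dip line lies in the plane. As unit vectors (x east, y north, z up), v₁ plunges 28°→245° and v₂ plunges 57°→185°.
n = v₁ × v₂ = (0.058, -0.649, 0.416) (taken with n_z > 0).
tan δ = √(n_x²+n_y²)/n_z = 0.651/0.416, so δ = 57.4°.
The horizontal component of n points toward azimuth atan2(n_x, n_y) = 175°, the dip direction.

true dip 57°, dip direction 175°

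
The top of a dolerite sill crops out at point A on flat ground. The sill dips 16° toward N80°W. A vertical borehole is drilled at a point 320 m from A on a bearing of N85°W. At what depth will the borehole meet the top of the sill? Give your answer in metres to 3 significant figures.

The hole lies 5° from the dip direction, so the down-dip offset is 320 × cos 5° = 318.78 m.
Depth = down-dip offset × tan(dip) = 318.78 × tan 16° = 318.78 × 0.2867
Depth = 91.41 m

91.4 m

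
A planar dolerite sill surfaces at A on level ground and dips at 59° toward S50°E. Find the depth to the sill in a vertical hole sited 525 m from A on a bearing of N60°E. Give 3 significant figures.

299 m

The hole lies 70° from the dip direction, so the down-dip offset is 525 × cos 70° = 179.56 m.
Depth = down-dip offset × tan(dip) = 179.56 × tan 59° = 179.56 × 1.6643
Depth = 298.84 m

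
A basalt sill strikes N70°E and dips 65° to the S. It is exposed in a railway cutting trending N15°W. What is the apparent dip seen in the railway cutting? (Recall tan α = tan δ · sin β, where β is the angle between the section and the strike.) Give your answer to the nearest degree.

65°

Angle between strike (N70°E) and section (N15°W): β = 85°.
tan α = tan 65° × sin 85° = 2.1445 × 0.9962 = 2.1363
apparent dip = arctan 2.1363 = 64.92°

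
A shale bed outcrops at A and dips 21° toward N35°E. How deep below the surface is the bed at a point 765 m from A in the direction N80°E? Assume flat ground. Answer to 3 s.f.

The hole lies 45° from the dip direction, so the down-dip offset is 765 × cos 45° = 540.94 m.
Depth = down-dip offset × tan(dip) = 540.94 × tan 21° = 540.94 × 0.3839
Depth = 207.65 m

208 m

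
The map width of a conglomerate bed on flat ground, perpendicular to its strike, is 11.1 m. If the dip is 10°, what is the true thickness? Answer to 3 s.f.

1.93 m

True thickness t = w · sin(dip) = 11.1 × sin 10°
t = 11.1 × 0.1736 = 1.927 m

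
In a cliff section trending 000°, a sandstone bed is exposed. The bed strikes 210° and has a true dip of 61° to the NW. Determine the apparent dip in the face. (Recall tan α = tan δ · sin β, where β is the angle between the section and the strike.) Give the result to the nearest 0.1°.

42.1°

The strike is 210° and the section trends 000°; the acute angle between them is β = 30°.
tan(apparent dip) = tan 61° · sin 30° = 0.9020
α = arctan(0.9020) = 42.05°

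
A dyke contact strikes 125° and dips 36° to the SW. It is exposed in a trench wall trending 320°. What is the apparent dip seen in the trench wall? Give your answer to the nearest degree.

Angle between strike (125°) and section (320°): β = 15°.
tan(apparent dip) = tan 36° · sin 15° = 0.1880
α = arctan(0.1880) = 10.65°

11°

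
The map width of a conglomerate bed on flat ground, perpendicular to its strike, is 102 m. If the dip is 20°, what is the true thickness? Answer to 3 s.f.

34.9 m

True thickness t = w · sin(dip) = 102 × sin 20°
t = 102 × 0.3420 = 34.886 m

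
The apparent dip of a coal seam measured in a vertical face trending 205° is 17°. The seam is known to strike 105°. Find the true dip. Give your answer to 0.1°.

The section is 80° from the strike.
tan(true dip) = tan 17° / sin 80° = 0.3104
δ = arctan(0.3104) = 17.25°

17.2°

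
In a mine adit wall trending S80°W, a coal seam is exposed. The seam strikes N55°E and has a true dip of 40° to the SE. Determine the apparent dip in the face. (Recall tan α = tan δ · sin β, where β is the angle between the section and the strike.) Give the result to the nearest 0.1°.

The strike is N55°E and the section trends S80°W; the acute angle between them is β = 25°.
tan α = tan 40° × sin 25° = 0.8391 × 0.4226 = 0.3546
α = arctan(0.3546) = 19.53°

19.5°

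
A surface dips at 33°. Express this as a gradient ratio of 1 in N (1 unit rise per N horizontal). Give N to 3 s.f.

1 : N means tan θ = 1/N, so N = 1/tan 33° = 1/0.6494

1 in 1.54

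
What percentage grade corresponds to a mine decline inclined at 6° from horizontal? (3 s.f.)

grade % = 100 × tan 6° = 100 × 0.1051

10.5%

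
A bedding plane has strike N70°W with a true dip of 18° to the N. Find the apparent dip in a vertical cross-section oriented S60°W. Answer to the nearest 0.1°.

Angle between strike (N70°W) and section (S60°W): β = 50°.
tan α = tan 18° × sin 50° = 0.3249 × 0.7660 = 0.2489
apparent dip = arctan 0.2489 = 13.98°

14.0°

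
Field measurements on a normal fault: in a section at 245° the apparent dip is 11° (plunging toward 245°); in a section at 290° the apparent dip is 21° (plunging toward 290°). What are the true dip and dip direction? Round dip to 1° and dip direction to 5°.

true dip 22°, dip direction 305°

The two traces are lines in the plane: v₁ = (sin 245°·cos 11°, cos 245°·cos 11°, −sin 11°), v₂ = (sin 290°·cos 21°, cos 290°·cos 21°, −sin 21°).
The plane normal is n = v₁ × v₂ ∝ (-0.210, 0.151, 0.648).
True dip = arccos(n_z / |n|) = arccos(0.9288) = 21.8°.
Dip direction = atan2(-0.210, 0.151) = 306° (azimuth of n's horizontal projection).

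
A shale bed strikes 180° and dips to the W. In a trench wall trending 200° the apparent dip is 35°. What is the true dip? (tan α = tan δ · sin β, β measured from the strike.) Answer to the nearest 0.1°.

The section is 20° from the strike.
tan(true dip) = tan 35° / sin 20° = 2.0473
true dip = arctan 2.0473 = 63.97°

64.0°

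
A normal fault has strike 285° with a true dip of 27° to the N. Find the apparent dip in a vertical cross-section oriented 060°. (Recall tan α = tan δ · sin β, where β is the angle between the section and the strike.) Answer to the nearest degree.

The section lies 45° from the strike.
tan α = tan 27° × sin 45° = 0.5095 × 0.7071 = 0.3603
apparent dip = arctan 0.3603 = 19.81°

20°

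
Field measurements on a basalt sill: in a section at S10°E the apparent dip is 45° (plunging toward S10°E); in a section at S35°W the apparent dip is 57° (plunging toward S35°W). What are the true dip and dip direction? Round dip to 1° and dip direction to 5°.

The two traces are lines in the plane: v₁ = (sin 170°·cos 45°, cos 170°·cos 45°, −sin 45°), v₂ = (sin 215°·cos 57°, cos 215°·cos 57°, −sin 57°).
The plane normal is n = v₁ × v₂ ∝ (-0.269, -0.324, 0.272).
Dip δ = arctan(|n_h|/n_z) = arctan(0.421/0.272) = 57.1°.
Dip direction = azimuth of (n_x, n_y) = atan2(-0.269, -0.324) = 220°.

true dip 57°, dip direction 220°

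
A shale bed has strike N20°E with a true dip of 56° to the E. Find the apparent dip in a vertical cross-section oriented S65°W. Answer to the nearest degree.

The strike is N20°E and the section trends S65°W; the acute angle between them is β = 45°.
tan α = tan 56° × sin 45° = 1.4826 × 0.7071 = 1.0483
α = arctan(1.0483) = 46.35°

46°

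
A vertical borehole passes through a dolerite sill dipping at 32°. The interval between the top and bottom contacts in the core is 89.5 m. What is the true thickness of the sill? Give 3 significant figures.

True thickness t = h · cos(dip) = 89.5 × cos 32°
t = 89.5 × 0.8480 = 75.900 m

75.9 m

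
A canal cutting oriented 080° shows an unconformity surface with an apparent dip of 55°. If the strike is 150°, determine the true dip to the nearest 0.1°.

The section is 70° from the strike.
tan δ = tan α / sin β = tan 55° / sin 70° = 1.4281 / 0.9397 = 1.5198
δ = arctan(1.5198) = 56.66°

56.7°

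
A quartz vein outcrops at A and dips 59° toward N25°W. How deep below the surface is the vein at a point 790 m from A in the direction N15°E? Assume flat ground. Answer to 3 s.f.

The hole lies 40° from the dip direction, so the down-dip offset is 790 × cos 40° = 605.18 m.
Depth = down-dip offset × tan(dip) = 605.18 × tan 59° = 605.18 × 1.6643
Depth = 1007.18 m

1010 m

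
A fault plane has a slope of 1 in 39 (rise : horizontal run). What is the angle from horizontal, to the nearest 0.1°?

1.5°

tan θ = 1/39 = 0.0256
θ = arctan(0.0256) = 1.47°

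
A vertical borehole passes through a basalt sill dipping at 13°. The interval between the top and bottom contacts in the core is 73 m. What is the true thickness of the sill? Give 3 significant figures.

True thickness t = h · cos(dip) = 73 × cos 13°
t = 73 × 0.9744 = 71.129 m

71.1 m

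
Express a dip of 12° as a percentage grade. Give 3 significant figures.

grade % = 100 × tan 12° = 100 × 0.2126

21.3%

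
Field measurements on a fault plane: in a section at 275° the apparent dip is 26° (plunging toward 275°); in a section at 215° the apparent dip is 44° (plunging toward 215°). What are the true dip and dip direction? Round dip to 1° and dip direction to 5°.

Represent each trace as a vector plunging at its apparent dip toward its trend (east-north-up frame): v₁ = (-0.895, 0.078, -0.438), v₂ = (-0.413, -0.589, -0.695).
The plane normal is n = v₁ × v₂ ∝ (-0.313, -0.441, 0.560).
tan δ = √(n_x²+n_y²)/n_z = 0.541/0.560, so δ = 44.0°.
Dip direction = azimuth of (n_x, n_y) = atan2(-0.313, -0.441) = 215°.

true dip 44°, dip direction 215°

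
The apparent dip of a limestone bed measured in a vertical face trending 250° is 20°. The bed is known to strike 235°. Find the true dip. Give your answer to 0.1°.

54.6°

The section is 15° from the strike.
tan δ = tan α / sin β = tan 20° / sin 15° = 0.3640 / 0.2588 = 1.4063
δ = arctan(1.4063) = 54.58°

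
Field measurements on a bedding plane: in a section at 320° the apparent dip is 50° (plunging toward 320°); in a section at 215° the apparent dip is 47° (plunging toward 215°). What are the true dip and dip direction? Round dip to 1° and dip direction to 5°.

true dip 62°, dip direction 270°

Represent each trace as a vector plunging at its apparent dip toward its trend (east-north-up frame): v₁ = (-0.413, 0.492, -0.766), v₂ = (-0.391, -0.559, -0.731).
The plane normal is n = v₁ × v₂ ∝ (-0.788, -0.003, 0.423).
Dip δ = arctan(|n_h|/n_z) = arctan(0.788/0.423) = 61.8°.
Dip direction = azimuth of (n_x, n_y) = atan2(-0.788, -0.003) = 270°.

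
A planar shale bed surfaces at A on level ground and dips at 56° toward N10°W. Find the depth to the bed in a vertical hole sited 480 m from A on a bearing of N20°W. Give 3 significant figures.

701 m

The hole lies 10° from the dip direction, so the down-dip offset is 480 × cos 10° = 472.71 m.
Depth = down-dip offset × tan(dip) = 472.71 × tan 56° = 472.71 × 1.4826
Depth = 700.82 m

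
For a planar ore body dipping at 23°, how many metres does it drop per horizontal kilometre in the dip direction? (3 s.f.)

drop per km = 1000 × tan 23° = 1000 × 0.4245

424 m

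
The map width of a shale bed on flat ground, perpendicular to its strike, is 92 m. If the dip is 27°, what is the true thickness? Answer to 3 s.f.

True thickness t = w · sin(dip) = 92 × sin 27°
t = 92 × 0.4540 = 41.767 m

41.8 m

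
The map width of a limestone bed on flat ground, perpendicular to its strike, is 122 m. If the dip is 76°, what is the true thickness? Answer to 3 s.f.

118 m

True thickness t = w · sin(dip) = 122 × sin 76°
t = 122 × 0.9703 = 118.376 m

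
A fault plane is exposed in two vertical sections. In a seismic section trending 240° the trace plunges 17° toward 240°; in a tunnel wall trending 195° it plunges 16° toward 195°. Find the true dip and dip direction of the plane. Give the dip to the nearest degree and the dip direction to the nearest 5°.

Represent each trace as a vector plunging at its apparent dip toward its trend (east-north-up frame): v₁ = (-0.828, -0.478, -0.292), v₂ = (-0.249, -0.929, -0.276).
The plane normal is n = v₁ × v₂ ∝ (-0.140, -0.156, 0.650).
tan δ = √(n_x²+n_y²)/n_z = 0.209/0.650, so δ = 17.8°.
The horizontal component of n points toward azimuth atan2(n_x, n_y) = 222°, the dip direction.

true dip 18°, dip direction 220°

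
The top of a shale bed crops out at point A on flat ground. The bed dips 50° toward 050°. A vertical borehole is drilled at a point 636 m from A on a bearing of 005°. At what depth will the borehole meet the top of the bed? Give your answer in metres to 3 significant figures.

The hole lies 45° from the dip direction, so the down-dip offset is 636 × cos 45° = 449.72 m.
Depth = down-dip offset × tan(dip) = 449.72 × tan 50° = 449.72 × 1.1918
Depth = 535.96 m

536 m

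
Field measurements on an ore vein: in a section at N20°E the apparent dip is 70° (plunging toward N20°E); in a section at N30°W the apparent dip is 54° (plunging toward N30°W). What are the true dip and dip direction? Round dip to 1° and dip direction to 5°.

true dip 70°, dip direction 030°

Each apparent-dip line lies in the plane. As unit vectors (x east, y north, z up), v₁ plunges 70°→N20°E and v₂ plunges 54°→N30°W.
Cross product v₁ × v₂ gives the pole to the plane: n ∝ (0.218, 0.371, 0.154).
True dip = arccos(n_z / |n|) = arccos(0.3370) = 70.3°.
The horizontal component of n points toward azimuth atan2(n_x, n_y) = 30°, the dip direction.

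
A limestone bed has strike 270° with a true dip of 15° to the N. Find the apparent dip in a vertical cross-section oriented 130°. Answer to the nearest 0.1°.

9.8°

Angle between strike (270°) and section (130°): β = 40°.
tan(apparent dip) = tan 15° · sin 40° = 0.1722
α = arctan(0.1722) = 9.77°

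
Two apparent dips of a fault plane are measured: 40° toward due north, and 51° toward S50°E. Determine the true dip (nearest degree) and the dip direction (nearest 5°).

true dip 68°, dip direction 070°

Each apparent-dip line lies in the plane. As unit vectors (x east, y north, z up), v₁ plunges 40°→due north and v₂ plunges 51°→S50°E.
Cross product v₁ × v₂ gives the pole to the plane: n ∝ (0.855, 0.310, 0.369).
True dip = arccos(n_z / |n|) = arccos(0.3761) = 67.9°.
Dip direction = atan2(0.855, 0.310) = 70° (azimuth of n's horizontal projection).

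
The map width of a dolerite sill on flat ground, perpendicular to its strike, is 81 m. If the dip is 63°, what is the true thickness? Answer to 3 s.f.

72.2 m

True thickness t = w · sin(dip) = 81 × sin 63°
t = 81 × 0.8910 = 72.172 m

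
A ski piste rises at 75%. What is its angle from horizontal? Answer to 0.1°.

36.9°

tan θ = 75/100 = 0.7500
θ = arctan(0.7500) = 36.87°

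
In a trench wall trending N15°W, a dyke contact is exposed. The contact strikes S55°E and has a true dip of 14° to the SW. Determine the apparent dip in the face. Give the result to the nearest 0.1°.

Angle between strike (S55°E) and section (N15°W): β = 40°.
tan(apparent dip) = tan 14° · sin 40° = 0.1603
apparent dip = arctan 0.1603 = 9.11°

9.1°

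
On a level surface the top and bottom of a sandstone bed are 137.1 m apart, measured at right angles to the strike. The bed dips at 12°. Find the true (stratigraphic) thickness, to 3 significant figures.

28.5 m

True thickness t = w · sin(dip) = 137.1 × sin 12°
t = 137.1 × 0.2079 = 28.505 m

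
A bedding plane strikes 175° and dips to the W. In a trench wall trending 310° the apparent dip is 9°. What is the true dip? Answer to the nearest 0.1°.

β = acute angle between strike 175° and section 310° = 45°.
tan(true dip) = tan 9° / sin 45° = 0.2240
δ = arctan(0.2240) = 12.63°

12.6°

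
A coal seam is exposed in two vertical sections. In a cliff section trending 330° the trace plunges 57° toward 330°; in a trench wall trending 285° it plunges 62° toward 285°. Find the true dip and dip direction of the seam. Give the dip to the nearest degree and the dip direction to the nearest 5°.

Each apparent-dip line lies in the plane. As unit vectors (x east, y north, z up), v₁ plunges 57°→330° and v₂ plunges 62°→285°.
The plane normal is n = v₁ × v₂ ∝ (-0.315, 0.140, 0.181).
True dip = arccos(n_z / |n|) = arccos(0.4650) = 62.3°.
Dip direction = azimuth of (n_x, n_y) = atan2(-0.315, 0.140) = 294°.

true dip 62°, dip direction 295°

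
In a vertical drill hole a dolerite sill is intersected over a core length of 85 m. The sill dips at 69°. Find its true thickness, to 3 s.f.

True thickness t = h · cos(dip) = 85 × cos 69°
t = 85 × 0.3584 = 30.461 m

30.5 m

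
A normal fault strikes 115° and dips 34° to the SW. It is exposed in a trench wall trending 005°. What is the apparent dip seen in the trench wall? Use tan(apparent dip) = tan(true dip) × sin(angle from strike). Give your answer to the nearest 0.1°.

Angle between strike (115°) and section (005°): β = 70°.
tan α = tan 34° × sin 70° = 0.6745 × 0.9397 = 0.6338
apparent dip = arctan 0.6338 = 32.37°

32.4°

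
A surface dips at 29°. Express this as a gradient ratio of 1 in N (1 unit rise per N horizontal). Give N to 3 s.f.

1 in 1.80

1 : N means tan θ = 1/N, so N = 1/tan 29° = 1/0.5543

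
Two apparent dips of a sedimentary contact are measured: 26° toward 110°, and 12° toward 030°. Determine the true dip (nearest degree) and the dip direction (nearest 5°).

true dip 27°, dip direction 095°

Each apparent-dip line lies in the plane. As unit vectors (x east, y north, z up), v₁ plunges 26°→110° and v₂ plunges 12°→030°.
The plane normal is n = v₁ × v₂ ∝ (0.435, -0.039, 0.866).
tan δ = √(n_x²+n_y²)/n_z = 0.437/0.866, so δ = 26.8°.
The horizontal component of n points toward azimuth atan2(n_x, n_y) = 95°, the dip direction.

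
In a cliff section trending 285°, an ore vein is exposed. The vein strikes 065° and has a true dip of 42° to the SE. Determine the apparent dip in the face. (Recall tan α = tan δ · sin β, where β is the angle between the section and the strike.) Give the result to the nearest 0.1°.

30.1°

The section lies 40° from the strike.
tan(apparent dip) = tan 42° · sin 40° = 0.5788
α = arctan(0.5788) = 30.06°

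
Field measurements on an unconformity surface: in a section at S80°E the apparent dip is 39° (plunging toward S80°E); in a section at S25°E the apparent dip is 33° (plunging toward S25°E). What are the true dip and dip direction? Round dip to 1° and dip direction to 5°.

true dip 40°, dip direction 115°

Represent each trace as a vector plunging at its apparent dip toward its trend (east-north-up frame): v₁ = (0.765, -0.135, -0.629), v₂ = (0.354, -0.760, -0.545).
Cross product v₁ × v₂ gives the pole to the plane: n ∝ (0.405, -0.194, 0.534).
Dip δ = arctan(|n_h|/n_z) = arctan(0.449/0.534) = 40.1°.
Dip direction = atan2(0.405, -0.194) = 116° (azimuth of n's horizontal projection).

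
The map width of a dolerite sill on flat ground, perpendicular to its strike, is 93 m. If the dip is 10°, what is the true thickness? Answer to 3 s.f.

16.1 m

True thickness t = w · sin(dip) = 93 × sin 10°
t = 93 × 0.1736 = 16.149 m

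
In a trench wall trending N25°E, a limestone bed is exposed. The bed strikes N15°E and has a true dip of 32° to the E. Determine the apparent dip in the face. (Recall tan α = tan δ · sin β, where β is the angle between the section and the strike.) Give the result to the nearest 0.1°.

6.2°

The strike is N15°E and the section trends N25°E; the acute angle between them is β = 10°.
tan α = tan 32° × sin 10° = 0.6249 × 0.1736 = 0.1085
apparent dip = arctan 0.1085 = 6.19°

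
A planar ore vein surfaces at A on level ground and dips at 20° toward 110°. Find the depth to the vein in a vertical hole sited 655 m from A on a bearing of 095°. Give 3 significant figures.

230 m

The hole lies 15° from the dip direction, so the down-dip offset is 655 × cos 15° = 632.68 m.
Depth = down-dip offset × tan(dip) = 632.68 × tan 20° = 632.68 × 0.3640
Depth = 230.28 m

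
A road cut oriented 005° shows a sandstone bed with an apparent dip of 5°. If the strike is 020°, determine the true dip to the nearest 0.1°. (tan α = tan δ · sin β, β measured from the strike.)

β = acute angle between strike 020° and section 005° = 15°.
tan δ = tan α / sin β = tan 5° / sin 15° = 0.0875 / 0.2588 = 0.3380
δ = arctan(0.3380) = 18.68°

18.7°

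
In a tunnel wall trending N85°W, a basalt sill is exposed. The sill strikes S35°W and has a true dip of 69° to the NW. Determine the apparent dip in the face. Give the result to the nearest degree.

66°

The strike is S35°W and the section trends N85°W; the acute angle between them is β = 60°.
tan α = tan 69° × sin 60° = 2.6051 × 0.8660 = 2.2561
apparent dip = arctan 2.2561 = 66.09°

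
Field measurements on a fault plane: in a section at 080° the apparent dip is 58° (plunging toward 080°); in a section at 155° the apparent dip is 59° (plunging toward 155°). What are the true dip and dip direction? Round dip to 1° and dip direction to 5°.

true dip 64°, dip direction 120°

Represent each trace as a vector plunging at its apparent dip toward its trend (east-north-up frame): v₁ = (0.522, 0.092, -0.848), v₂ = (0.218, -0.467, -0.857).
Cross product v₁ × v₂ gives the pole to the plane: n ∝ (0.475, -0.263, 0.264).
True dip = arccos(n_z / |n|) = arccos(0.4370) = 64.1°.
Dip direction = azimuth of (n_x, n_y) = atan2(0.475, -0.263) = 119°.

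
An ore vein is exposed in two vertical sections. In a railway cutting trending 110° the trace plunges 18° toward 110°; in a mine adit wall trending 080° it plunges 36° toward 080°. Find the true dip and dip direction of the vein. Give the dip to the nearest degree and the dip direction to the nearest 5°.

true dip 43°, dip direction 040°

The two traces are lines in the plane: v₁ = (sin 110°·cos 18°, cos 110°·cos 18°, −sin 18°), v₂ = (sin 80°·cos 36°, cos 80°·cos 36°, −sin 36°).
The plane normal is n = v₁ × v₂ ∝ (0.235, 0.279, 0.385).
tan δ = √(n_x²+n_y²)/n_z = 0.365/0.385, so δ = 43.5°.
Dip direction = azimuth of (n_x, n_y) = atan2(0.235, 0.279) = 40°.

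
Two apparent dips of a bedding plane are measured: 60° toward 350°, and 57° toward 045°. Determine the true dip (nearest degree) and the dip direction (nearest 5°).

The two traces are lines in the plane: v₁ = (sin 350°·cos 60°, cos 350°·cos 60°, −sin 60°), v₂ = (sin 45°·cos 57°, cos 45°·cos 57°, −sin 57°).
Cross product v₁ × v₂ gives the pole to the plane: n ∝ (0.079, 0.406, 0.223).
True dip = arccos(n_z / |n|) = arccos(0.4743) = 61.7°.
The horizontal component of n points toward azimuth atan2(n_x, n_y) = 11°, the dip direction.

true dip 62°, dip direction 010°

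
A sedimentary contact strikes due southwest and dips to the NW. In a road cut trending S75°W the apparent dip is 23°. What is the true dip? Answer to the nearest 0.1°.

40.3°

β = acute angle between strike due southwest and section S75°W = 30°.
tan(true dip) = tan 23° / sin 30° = 0.8489
true dip = arctan 0.8489 = 40.33°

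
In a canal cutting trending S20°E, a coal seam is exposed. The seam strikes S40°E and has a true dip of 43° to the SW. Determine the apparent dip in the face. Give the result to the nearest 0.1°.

The section lies 20° from the strike.
tan(apparent dip) = tan 43° · sin 20° = 0.3189
apparent dip = arctan 0.3189 = 17.69°

17.7°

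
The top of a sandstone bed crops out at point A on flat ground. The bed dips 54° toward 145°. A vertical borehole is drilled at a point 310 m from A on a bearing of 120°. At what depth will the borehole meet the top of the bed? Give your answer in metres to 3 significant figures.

The hole lies 25° from the dip direction, so the down-dip offset is 310 × cos 25° = 280.96 m.
Depth = down-dip offset × tan(dip) = 280.96 × tan 54° = 280.96 × 1.3764
Depth = 386.70 m

387 m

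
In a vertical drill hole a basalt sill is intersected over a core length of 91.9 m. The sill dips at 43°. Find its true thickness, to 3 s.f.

67.2 m

True thickness t = h · cos(dip) = 91.9 × cos 43°
t = 91.9 × 0.7314 = 67.211 m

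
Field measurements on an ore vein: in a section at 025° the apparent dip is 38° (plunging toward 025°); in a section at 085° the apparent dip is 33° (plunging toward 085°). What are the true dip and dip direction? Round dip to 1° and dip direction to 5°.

Each apparent-dip line lies in the plane. As unit vectors (x east, y north, z up), v₁ plunges 38°→025° and v₂ plunges 33°→085°.
n = v₁ × v₂ = (0.344, 0.333, 0.572) (taken with n_z > 0).
True dip = arccos(n_z / |n|) = arccos(0.7670) = 39.9°.
Dip direction = atan2(0.344, 0.333) = 46° (azimuth of n's horizontal projection).

true dip 40°, dip direction 045°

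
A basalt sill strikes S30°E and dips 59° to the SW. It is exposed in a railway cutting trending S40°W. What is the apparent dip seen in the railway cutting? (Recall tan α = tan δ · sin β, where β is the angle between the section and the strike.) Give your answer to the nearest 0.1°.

57.4°

The strike is S30°E and the section trends S40°W; the acute angle between them is β = 70°.
tan(apparent dip) = tan 59° · sin 70° = 1.5639
apparent dip = arctan 1.5639 = 57.40°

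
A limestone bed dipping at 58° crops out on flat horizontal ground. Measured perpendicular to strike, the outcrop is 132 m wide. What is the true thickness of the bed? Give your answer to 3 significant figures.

True thickness t = w · sin(dip) = 132 × sin 58°
t = 132 × 0.8480 = 111.942 m

112 m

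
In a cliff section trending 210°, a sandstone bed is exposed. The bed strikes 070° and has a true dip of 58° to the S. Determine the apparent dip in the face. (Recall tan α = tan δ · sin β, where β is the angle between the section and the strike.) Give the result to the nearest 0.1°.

45.8°

The strike is 070° and the section trends 210°; the acute angle between them is β = 40°.
tan α = tan 58° × sin 40° = 1.6003 × 0.6428 = 1.0287
apparent dip = arctan 1.0287 = 45.81°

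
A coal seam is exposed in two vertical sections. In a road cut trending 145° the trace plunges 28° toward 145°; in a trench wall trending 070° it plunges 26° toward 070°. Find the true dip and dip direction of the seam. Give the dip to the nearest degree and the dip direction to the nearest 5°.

The two traces are lines in the plane: v₁ = (sin 145°·cos 28°, cos 145°·cos 28°, −sin 28°), v₂ = (sin 70°·cos 26°, cos 70°·cos 26°, −sin 26°).
Cross product v₁ × v₂ gives the pole to the plane: n ∝ (0.461, -0.175, 0.767).
Dip δ = arctan(|n_h|/n_z) = arctan(0.493/0.767) = 32.8°.
Dip direction = atan2(0.461, -0.175) = 111° (azimuth of n's horizontal projection).

true dip 33°, dip direction 110°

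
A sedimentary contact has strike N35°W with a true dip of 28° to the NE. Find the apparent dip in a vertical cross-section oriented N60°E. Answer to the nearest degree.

The strike is N35°W and the section trends N60°E; the acute angle between them is β = 85°.
tan α = tan 28° × sin 85° = 0.5317 × 0.9962 = 0.5297
α = arctan(0.5297) = 27.91°

28°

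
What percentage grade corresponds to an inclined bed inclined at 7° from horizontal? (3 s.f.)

grade % = 100 × tan 7° = 100 × 0.1228

12.3%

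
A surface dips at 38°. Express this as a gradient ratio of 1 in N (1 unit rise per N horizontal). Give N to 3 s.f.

1 in 1.28

1 : N means tan θ = 1/N, so N = 1/tan 38° = 1/0.7813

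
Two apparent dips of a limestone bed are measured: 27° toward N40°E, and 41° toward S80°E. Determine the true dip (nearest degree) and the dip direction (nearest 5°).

Represent each trace as a vector plunging at its apparent dip toward its trend (east-north-up frame): v₁ = (0.573, 0.683, -0.454), v₂ = (0.743, -0.131, -0.656).
The plane normal is n = v₁ × v₂ ∝ (0.507, -0.038, 0.582).
Dip δ = arctan(|n_h|/n_z) = arctan(0.509/0.582) = 41.1°.
The horizontal component of n points toward azimuth atan2(n_x, n_y) = 94°, the dip direction.

true dip 41°, dip direction 095°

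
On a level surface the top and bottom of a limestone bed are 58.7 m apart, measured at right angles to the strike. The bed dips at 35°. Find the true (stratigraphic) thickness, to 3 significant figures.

True thickness t = w · sin(dip) = 58.7 × sin 35°
t = 58.7 × 0.5736 = 33.669 m

33.7 m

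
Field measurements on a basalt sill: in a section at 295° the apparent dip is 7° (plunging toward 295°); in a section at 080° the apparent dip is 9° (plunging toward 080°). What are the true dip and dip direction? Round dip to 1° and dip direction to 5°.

Each apparent-dip line lies in the plane. As unit vectors (x east, y north, z up), v₁ plunges 7°→295° and v₂ plunges 9°→080°.
n = v₁ × v₂ = (0.045, 0.259, 0.562) (taken with n_z > 0).
Dip δ = arctan(|n_h|/n_z) = arctan(0.263/0.562) = 25.1°.
Dip direction = azimuth of (n_x, n_y) = atan2(0.045, 0.259) = 10°.

true dip 25°, dip direction 010°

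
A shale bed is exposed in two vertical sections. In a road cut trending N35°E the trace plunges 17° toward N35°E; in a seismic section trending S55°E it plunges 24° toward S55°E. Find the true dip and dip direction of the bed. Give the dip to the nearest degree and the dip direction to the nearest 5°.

Represent each trace as a vector plunging at its apparent dip toward its trend (east-north-up frame): v₁ = (0.549, 0.783, -0.292), v₂ = (0.748, -0.524, -0.407).
Cross product v₁ × v₂ gives the pole to the plane: n ∝ (0.472, -0.004, 0.874).
True dip = arccos(n_z / |n|) = arccos(0.8799) = 28.4°.
Dip direction = atan2(0.472, -0.004) = 91° (azimuth of n's horizontal projection).

true dip 28°, dip direction 090°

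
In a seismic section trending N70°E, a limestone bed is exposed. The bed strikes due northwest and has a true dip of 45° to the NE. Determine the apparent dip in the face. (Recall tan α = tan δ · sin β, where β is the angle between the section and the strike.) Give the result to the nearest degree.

Angle between strike (due northwest) and section (N70°E): β = 65°.
tan α = tan 45° × sin 65° = 1.0000 × 0.9063 = 0.9063
α = arctan(0.9063) = 42.19°

42°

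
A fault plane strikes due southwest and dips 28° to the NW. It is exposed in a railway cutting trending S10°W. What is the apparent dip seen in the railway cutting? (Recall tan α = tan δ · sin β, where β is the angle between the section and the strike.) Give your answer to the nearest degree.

The strike is due southwest and the section trends S10°W; the acute angle between them is β = 35°.
tan α = tan 28° × sin 35° = 0.5317 × 0.5736 = 0.3050
α = arctan(0.3050) = 16.96°

17°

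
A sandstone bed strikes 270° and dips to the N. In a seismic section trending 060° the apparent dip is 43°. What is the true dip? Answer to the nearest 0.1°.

61.8°

The section is 30° from the strike.
tan(true dip) = tan 43° / sin 30° = 1.8650
true dip = arctan 1.8650 = 61.80°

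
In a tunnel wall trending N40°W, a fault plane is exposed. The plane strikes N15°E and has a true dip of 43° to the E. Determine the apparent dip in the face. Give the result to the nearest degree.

The strike is N15°E and the section trends N40°W; the acute angle between them is β = 55°.
tan α = tan 43° × sin 55° = 0.9325 × 0.8192 = 0.7639
α = arctan(0.7639) = 37.38°

37°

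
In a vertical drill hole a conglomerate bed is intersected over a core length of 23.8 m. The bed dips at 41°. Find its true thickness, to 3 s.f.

18.0 m

True thickness t = h · cos(dip) = 23.8 × cos 41°
t = 23.8 × 0.7547 = 17.962 m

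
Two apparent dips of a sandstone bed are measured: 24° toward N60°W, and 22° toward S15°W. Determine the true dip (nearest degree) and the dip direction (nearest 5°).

true dip 35°, dip direction 250°

The two traces are lines in the plane: v₁ = (sin 300°·cos 24°, cos 300°·cos 24°, −sin 24°), v₂ = (sin 195°·cos 22°, cos 195°·cos 22°, −sin 22°).
n = v₁ × v₂ = (-0.535, -0.199, 0.818) (taken with n_z > 0).
Dip δ = arctan(|n_h|/n_z) = arctan(0.571/0.818) = 34.9°.
The horizontal component of n points toward azimuth atan2(n_x, n_y) = 250°, the dip direction.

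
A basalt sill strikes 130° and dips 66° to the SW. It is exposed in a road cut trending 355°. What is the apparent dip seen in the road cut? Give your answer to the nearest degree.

58°

The section lies 45° from the strike.
tan(apparent dip) = tan 66° · sin 45° = 1.5882
apparent dip = arctan 1.5882 = 57.80°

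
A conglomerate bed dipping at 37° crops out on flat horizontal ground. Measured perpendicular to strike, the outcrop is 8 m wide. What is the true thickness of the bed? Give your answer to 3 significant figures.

True thickness t = w · sin(dip) = 8 × sin 37°
t = 8 × 0.6018 = 4.815 m

4.81 m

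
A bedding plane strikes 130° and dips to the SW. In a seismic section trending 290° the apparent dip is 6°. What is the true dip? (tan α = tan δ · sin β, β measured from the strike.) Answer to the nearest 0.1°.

The section is 20° from the strike.
tan δ = tan α / sin β = tan 6° / sin 20° = 0.1051 / 0.3420 = 0.3073
δ = arctan(0.3073) = 17.08°

17.1°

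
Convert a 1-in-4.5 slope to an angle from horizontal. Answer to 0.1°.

12.5°

tan θ = 1/4.5 = 0.2222
θ = arctan(0.2222) = 12.53°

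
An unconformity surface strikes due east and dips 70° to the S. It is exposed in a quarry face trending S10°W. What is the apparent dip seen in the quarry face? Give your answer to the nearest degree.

70°

The strike is due east and the section trends S10°W; the acute angle between them is β = 80°.
tan α = tan 70° × sin 80° = 2.7475 × 0.9848 = 2.7057
α = arctan(2.7057) = 69.72°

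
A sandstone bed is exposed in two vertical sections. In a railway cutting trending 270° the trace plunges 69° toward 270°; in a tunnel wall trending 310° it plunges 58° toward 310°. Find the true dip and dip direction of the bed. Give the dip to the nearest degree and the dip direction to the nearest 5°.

Each apparent-dip line lies in the plane. As unit vectors (x east, y north, z up), v₁ plunges 69°→270° and v₂ plunges 58°→310°.
n = v₁ × v₂ = (-0.318, -0.075, 0.122) (taken with n_z > 0).
Dip δ = arctan(|n_h|/n_z) = arctan(0.327/0.122) = 69.5°.
Dip direction = atan2(-0.318, -0.075) = 257° (azimuth of n's horizontal projection).

true dip 70°, dip direction 255°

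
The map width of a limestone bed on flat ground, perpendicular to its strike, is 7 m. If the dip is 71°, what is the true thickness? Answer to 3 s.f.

6.62 m

True thickness t = w · sin(dip) = 7 × sin 71°
t = 7 × 0.9455 = 6.619 m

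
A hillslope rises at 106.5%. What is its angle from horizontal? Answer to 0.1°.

46.8°

tan θ = 106.5/100 = 1.0650
θ = arctan(1.0650) = 46.80°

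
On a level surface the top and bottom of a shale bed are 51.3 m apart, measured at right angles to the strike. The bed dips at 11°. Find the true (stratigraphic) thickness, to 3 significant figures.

9.79 m

True thickness t = w · sin(dip) = 51.3 × sin 11°
t = 51.3 × 0.1908 = 9.789 m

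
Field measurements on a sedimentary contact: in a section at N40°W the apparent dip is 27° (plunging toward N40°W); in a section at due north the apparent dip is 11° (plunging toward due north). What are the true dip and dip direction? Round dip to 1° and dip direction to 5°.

The two traces are lines in the plane: v₁ = (sin 320°·cos 27°, cos 320°·cos 27°, −sin 27°), v₂ = (sin 0°·cos 11°, cos 0°·cos 11°, −sin 11°).
n = v₁ × v₂ = (-0.315, 0.109, 0.562) (taken with n_z > 0).
True dip = arccos(n_z / |n|) = arccos(0.8599) = 30.7°.
Dip direction = azimuth of (n_x, n_y) = atan2(-0.315, 0.109) = 289°.

true dip 31°, dip direction 290°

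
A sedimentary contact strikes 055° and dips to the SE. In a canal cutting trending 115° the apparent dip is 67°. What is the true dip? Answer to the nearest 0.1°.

69.8°

β = acute angle between strike 055° and section 115° = 60°.
tan δ = tan α / sin β = tan 67° / sin 60° = 2.3559 / 0.8660 = 2.7203
δ = arctan(2.7203) = 69.82°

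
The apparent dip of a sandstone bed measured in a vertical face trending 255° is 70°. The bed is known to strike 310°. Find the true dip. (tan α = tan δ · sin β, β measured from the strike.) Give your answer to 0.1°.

β = acute angle between strike 310° and section 255° = 55°.
tan δ = tan α / sin β = tan 70° / sin 55° = 2.7475 / 0.8192 = 3.3541
true dip = arctan 3.3541 = 73.40°

73.4°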